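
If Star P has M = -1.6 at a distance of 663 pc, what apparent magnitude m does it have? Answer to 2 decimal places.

m = M + 5 log₁₀(d/10 pc) = -1.6 + 5 log₁₀(663/10)
  = -1.6 + 5 × 1.822 = -1.6 + 9.11 = 7.51.

7.51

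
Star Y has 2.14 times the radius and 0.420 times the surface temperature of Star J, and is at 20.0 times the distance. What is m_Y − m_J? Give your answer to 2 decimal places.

8.62

L_Y/L_J = (2.14)²(0.420)⁴ = 0.1425.
F_Y/F_J = (L_Y/L_J)/(d_Y/d_J)² = 0.1425/400.0 = 3.563×10^-4.
m_Y − m_J = −2.5 log₁₀(3.563×10^-4) = 8.62.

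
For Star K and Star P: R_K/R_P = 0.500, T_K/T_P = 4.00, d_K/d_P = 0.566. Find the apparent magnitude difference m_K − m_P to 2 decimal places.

L_K/L_P = (0.500)²(4.00)⁴ = 64.00.
F_K/F_P = (L_K/L_P)/(d_K/d_P)² = 64.00/0.3204 = 199.8.
m_K − m_P = −2.5 log₁₀(199.8) = -5.75.

-5.75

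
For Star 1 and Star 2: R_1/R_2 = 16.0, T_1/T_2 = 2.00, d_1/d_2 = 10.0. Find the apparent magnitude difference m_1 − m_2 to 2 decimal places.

-4.03

L_1/L_2 = (16.0)²(2.00)⁴ = 4096.
F_1/F_2 = (L_1/L_2)/(d_1/d_2)² = 4096/100.0 = 40.96.
m_1 − m_2 = −2.5 log₁₀(40.96) = -4.03.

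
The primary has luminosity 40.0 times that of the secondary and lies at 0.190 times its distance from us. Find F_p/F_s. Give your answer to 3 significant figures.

1.11×10^3

F = L/(4πd²), so F_p/F_s = (L_p/L_s) / (d_p/d_s)²
= 40.0 / (0.190)² = 40.0 / 0.03610 = 1108.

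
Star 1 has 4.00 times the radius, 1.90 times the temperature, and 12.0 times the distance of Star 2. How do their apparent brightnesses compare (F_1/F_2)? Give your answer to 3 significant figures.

1.45

L_1/L_2 = (R_1/R_2)²(T_1/T_2)⁴ = (4.00)² × (1.90)⁴ = 208.5.
F_1/F_2 = (L_1/L_2)/(d_1/d_2)² = 208.5 / (12.0)² = 1.448.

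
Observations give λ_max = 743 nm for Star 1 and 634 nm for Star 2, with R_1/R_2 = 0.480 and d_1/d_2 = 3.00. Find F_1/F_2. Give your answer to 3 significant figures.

0.0136

Wien's law: T_1/T_2 = λ_2/λ_1 = 634/743 = 0.8533.
L_1/L_2 = (R_1/R_2)²(T_1/T_2)⁴ = (0.480)²(0.8533)⁴ = 0.1221.
F_1/F_2 = (L_1/L_2)/(d_1/d_2)² = 0.1221/(3.00)² = 0.01357.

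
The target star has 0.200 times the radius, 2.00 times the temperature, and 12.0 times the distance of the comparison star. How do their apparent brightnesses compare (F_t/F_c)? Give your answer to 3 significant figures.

L_t/L_c = (R_t/R_c)²(T_t/T_c)⁴ = (0.200)² × (2.00)⁴ = 0.6400.
F_t/F_c = (L_t/L_c)/(d_t/d_c)² = 0.6400 / (12.0)² = 0.004444.

0.00444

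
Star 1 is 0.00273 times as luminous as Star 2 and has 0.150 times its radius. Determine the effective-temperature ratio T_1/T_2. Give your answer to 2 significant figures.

0.59

L ∝ R²T⁴ gives T ∝ (L/R²)^(1/4), so
T_1/T_2 = (0.00273 / 0.150²)^(1/4) = (0.1213)^(1/4) = 0.5902.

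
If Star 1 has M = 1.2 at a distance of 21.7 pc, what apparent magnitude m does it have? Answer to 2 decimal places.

m = M + 5 log₁₀(d/10 pc) = 1.2 + 5 log₁₀(21.7/10)
  = 1.2 + 5 × 0.336 = 1.2 + 1.68 = 2.88.

2.88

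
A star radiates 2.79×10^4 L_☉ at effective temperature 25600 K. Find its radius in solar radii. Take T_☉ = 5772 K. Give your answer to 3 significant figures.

8.49 solar radii

R/R_☉ = √(L/L_☉) / (T/T_☉)² = √(2.79×10^4) / (4.435)²
       = 167.0 / 19.67 = 8.491.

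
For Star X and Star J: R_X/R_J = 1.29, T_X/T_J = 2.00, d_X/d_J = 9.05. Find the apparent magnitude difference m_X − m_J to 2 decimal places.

1.22

L_X/L_J = (1.29)²(2.00)⁴ = 26.63.
F_X/F_J = (L_X/L_J)/(d_X/d_J)² = 26.63/81.90 = 0.3251.
m_X − m_J = −2.5 log₁₀(0.3251) = 1.22.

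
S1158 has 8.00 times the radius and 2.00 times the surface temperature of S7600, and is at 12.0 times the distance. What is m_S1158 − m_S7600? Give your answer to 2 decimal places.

-2.13

L_S1158/L_S7600 = (8.00)²(2.00)⁴ = 1024.
F_S1158/F_S7600 = (L_S1158/L_S7600)/(d_S1158/d_S7600)² = 1024/144.0 = 7.111.
m_S1158 − m_S7600 = −2.5 log₁₀(7.111) = -2.13.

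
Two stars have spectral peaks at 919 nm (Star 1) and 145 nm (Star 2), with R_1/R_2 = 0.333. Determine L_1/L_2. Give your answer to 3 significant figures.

Wien's law gives T ∝ 1/λ_max, so T_1/T_2 = λ_2/λ_1 = 145/919 = 0.1578.
Then L ∝ R²T⁴ gives L_1/L_2 = (0.333)² × (0.1578)⁴ = 0.1109 × 6.197×10^-4 = 6.872×10^-5.

6.87×10^-5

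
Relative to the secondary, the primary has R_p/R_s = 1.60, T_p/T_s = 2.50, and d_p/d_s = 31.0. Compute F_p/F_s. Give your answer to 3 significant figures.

0.104

L_p/L_s = (R_p/R_s)²(T_p/T_s)⁴ = (1.60)² × (2.50)⁴ = 100.0.
F_p/F_s = (L_p/L_s)/(d_p/d_s)² = 100.0 / (31.0)² = 0.1041.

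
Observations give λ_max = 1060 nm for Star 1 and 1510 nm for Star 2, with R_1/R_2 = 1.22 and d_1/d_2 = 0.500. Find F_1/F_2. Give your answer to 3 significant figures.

24.5

Wien's law: T_1/T_2 = λ_2/λ_1 = 1510/1060 = 1.425.
L_1/L_2 = (R_1/R_2)²(T_1/T_2)⁴ = (1.22)²(1.425)⁴ = 6.129.
F_1/F_2 = (L_1/L_2)/(d_1/d_2)² = 6.129/(0.500)² = 24.52.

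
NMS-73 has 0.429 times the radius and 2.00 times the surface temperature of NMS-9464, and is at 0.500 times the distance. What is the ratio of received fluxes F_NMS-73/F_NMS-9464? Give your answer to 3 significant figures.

L_NMS-73/L_NMS-9464 = (R_NMS-73/R_NMS-9464)²(T_NMS-73/T_NMS-9464)⁴ = (0.429)² × (2.00)⁴ = 2.945.
F_NMS-73/F_NMS-9464 = (L_NMS-73/L_NMS-9464)/(d_NMS-73/d_NMS-9464)² = 2.945 / (0.500)² = 11.78.

11.8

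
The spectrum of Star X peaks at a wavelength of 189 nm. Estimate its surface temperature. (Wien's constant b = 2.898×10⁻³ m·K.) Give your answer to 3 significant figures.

1.53×10^4 K

T = b/λ_max = 2.898×10⁻³ / (189×10⁻⁹) = 1.533×10^4 K.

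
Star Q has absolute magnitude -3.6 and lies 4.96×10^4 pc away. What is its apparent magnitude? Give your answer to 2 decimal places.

m = M + 5 log₁₀(d/10 pc) = -3.6 + 5 log₁₀(4.96×10^4/10)
  = -3.6 + 5 × 3.695 = -3.6 + 18.48 = 14.88.

14.88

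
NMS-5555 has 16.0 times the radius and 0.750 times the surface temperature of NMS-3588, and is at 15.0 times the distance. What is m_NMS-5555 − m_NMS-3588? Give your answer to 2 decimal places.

1.11

L_NMS-5555/L_NMS-3588 = (16.0)²(0.750)⁴ = 81.00.
F_NMS-5555/F_NMS-3588 = (L_NMS-5555/L_NMS-3588)/(d_NMS-5555/d_NMS-3588)² = 81.00/225.0 = 0.3600.
m_NMS-5555 − m_NMS-3588 = −2.5 log₁₀(0.3600) = 1.11.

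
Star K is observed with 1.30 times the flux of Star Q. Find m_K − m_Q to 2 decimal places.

-0.28

m_K − m_Q = −2.5 log₁₀(F_K/F_Q) = −2.5 log₁₀(1.30) = −2.5 × (0.114) = -0.285.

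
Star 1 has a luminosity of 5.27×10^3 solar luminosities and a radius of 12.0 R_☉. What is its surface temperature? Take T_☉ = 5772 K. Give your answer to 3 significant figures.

1.42×10^4 K

T/T_☉ = (L/L_☉)^(1/4) / (R/R_☉)^(1/2)
T = 5772 × (5.27×10^3)^(1/4) / √(12.0) = 5772 × 8.520 / 3.464 = 1.420×10^4 K.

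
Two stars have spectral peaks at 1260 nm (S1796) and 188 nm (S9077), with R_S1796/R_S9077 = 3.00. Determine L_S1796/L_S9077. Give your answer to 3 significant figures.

0.00446

Wien's law gives T ∝ 1/λ_max, so T_S1796/T_S9077 = λ_S9077/λ_S1796 = 188/1260 = 0.1492.
Then L ∝ R²T⁴ gives L_S1796/L_S9077 = (3.00)² × (0.1492)⁴ = 9.000 × 4.956×10^-4 = 0.004461.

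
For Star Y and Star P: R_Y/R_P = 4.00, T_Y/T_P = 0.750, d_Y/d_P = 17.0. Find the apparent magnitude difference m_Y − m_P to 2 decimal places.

L_Y/L_P = (4.00)²(0.750)⁴ = 5.062.
F_Y/F_P = (L_Y/L_P)/(d_Y/d_P)² = 5.062/289.0 = 0.01752.
m_Y − m_P = −2.5 log₁₀(0.01752) = 4.39.

4.39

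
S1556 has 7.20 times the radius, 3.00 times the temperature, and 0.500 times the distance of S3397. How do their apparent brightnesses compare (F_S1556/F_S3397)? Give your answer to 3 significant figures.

1.68×10^4

L_S1556/L_S3397 = (R_S1556/R_S3397)²(T_S1556/T_S3397)⁴ = (7.20)² × (3.00)⁴ = 4199.
F_S1556/F_S3397 = (L_S1556/L_S3397)/(d_S1556/d_S3397)² = 4199 / (0.500)² = 1.680×10^4.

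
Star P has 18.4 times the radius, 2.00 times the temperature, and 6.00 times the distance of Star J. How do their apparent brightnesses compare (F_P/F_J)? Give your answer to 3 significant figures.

L_P/L_J = (R_P/R_J)²(T_P/T_J)⁴ = (18.4)² × (2.00)⁴ = 5417.
F_P/F_J = (L_P/L_J)/(d_P/d_J)² = 5417 / (6.00)² = 150.5.

150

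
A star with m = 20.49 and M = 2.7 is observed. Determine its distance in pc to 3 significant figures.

3.61×10^4 pc

m − M = 5 log₁₀(d/10 pc)
20.49 − (2.7) = 17.79 = 5 log₁₀(d/10)
d = 10 × 10^(17.79/5) = 10 × 10^3.558 = 3.614×10^4 pc.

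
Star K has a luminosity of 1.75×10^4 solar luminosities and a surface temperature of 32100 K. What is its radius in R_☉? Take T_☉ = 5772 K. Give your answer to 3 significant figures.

R/R_☉ = √(L/L_☉) / (T/T_☉)² = √(1.75×10^4) / (5.561)²
       = 132.3 / 30.93 = 4.277.

4.28 R_☉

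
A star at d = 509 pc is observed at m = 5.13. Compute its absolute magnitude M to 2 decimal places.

-3.40

M = m − 5 log₁₀(d/10 pc) = 5.13 − 5 log₁₀(509/10)
  = 5.13 − 5 × 1.707 = 5.13 − 8.53 = -3.40.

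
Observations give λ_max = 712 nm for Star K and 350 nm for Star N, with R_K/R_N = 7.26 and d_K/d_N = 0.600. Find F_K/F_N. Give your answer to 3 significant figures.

Wien's law: T_K/T_N = λ_N/λ_K = 350/712 = 0.4916.
L_K/L_N = (R_K/R_N)²(T_K/T_N)⁴ = (7.26)²(0.4916)⁴ = 3.078.
F_K/F_N = (L_K/L_N)/(d_K/d_N)² = 3.078/(0.600)² = 8.549.

8.55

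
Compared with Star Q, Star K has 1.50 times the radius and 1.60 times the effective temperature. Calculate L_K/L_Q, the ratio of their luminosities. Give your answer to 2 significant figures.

15

From the Stefan–Boltzmann law, L ∝ R²T⁴, so
L_K/L_Q = (R_K/R_Q)² (T_K/T_Q)⁴ = (1.50)² × (1.60)⁴ = 2.250 × 6.554 = 14.75.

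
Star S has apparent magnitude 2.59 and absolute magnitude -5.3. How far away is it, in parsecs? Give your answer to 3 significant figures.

378 pc

m − M = 5 log₁₀(d/10 pc)
2.59 − (-5.3) = 7.89 = 5 log₁₀(d/10)
d = 10 × 10^(7.89/5) = 10 × 10^1.578 = 378.4 pc.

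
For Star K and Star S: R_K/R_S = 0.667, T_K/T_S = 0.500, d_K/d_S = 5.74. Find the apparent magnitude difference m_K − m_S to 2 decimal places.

L_K/L_S = (0.667)²(0.500)⁴ = 0.02781.
F_K/F_S = (L_K/L_S)/(d_K/d_S)² = 0.02781/32.95 = 8.439×10^-4.
m_K − m_S = −2.5 log₁₀(8.439×10^-4) = 7.68.

7.68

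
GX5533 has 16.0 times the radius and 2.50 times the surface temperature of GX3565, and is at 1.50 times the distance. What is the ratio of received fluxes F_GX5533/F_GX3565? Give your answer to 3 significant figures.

4.44×10^3

L_GX5533/L_GX3565 = (R_GX5533/R_GX3565)²(T_GX5533/T_GX3565)⁴ = (16.0)² × (2.50)⁴ = 1.000×10^4.
F_GX5533/F_GX3565 = (L_GX5533/L_GX3565)/(d_GX5533/d_GX3565)² = 1.000×10^4 / (1.50)² = 4444.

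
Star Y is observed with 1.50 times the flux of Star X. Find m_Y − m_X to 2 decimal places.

m_Y − m_X = −2.5 log₁₀(F_Y/F_X) = −2.5 log₁₀(1.50) = −2.5 × (0.176) = -0.440.

-0.44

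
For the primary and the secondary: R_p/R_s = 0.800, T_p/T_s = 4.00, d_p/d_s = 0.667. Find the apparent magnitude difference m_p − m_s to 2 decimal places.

-6.42

L_p/L_s = (0.800)²(4.00)⁴ = 163.8.
F_p/F_s = (L_p/L_s)/(d_p/d_s)² = 163.8/0.4449 = 368.3.
m_p − m_s = −2.5 log₁₀(368.3) = -6.42.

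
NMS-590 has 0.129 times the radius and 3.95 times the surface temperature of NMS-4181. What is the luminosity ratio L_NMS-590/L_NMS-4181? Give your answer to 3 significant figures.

From the Stefan–Boltzmann law, L ∝ R²T⁴, so
L_NMS-590/L_NMS-4181 = (R_NMS-590/R_NMS-4181)² (T_NMS-590/T_NMS-4181)⁴ = (0.129)² × (3.95)⁴ = 0.01664 × 243.4 = 4.051.

4.05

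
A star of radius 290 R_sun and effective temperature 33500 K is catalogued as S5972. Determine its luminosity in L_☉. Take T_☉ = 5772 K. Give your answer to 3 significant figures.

L/L_☉ = (R/R_☉)² (T/T_☉)⁴ = (290)² × (33500/5772)⁴
       = 8.410×10^4 × (5.804)⁴ = 8.410×10^4 × 1135 = 9.543×10^7.

9.54×10^7 L_☉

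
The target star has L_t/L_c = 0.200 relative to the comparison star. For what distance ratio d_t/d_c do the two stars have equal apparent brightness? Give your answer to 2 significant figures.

Equal flux requires L_t/d_t² = L_c/d_c², so d_t/d_c = √(L_t/L_c)
= √(0.200) = 0.4472.

0.45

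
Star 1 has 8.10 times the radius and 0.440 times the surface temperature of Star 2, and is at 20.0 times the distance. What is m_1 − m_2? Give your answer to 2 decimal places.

5.53

L_1/L_2 = (8.10)²(0.440)⁴ = 2.459.
F_1/F_2 = (L_1/L_2)/(d_1/d_2)² = 2.459/400.0 = 0.006148.
m_1 − m_2 = −2.5 log₁₀(0.006148) = 5.53.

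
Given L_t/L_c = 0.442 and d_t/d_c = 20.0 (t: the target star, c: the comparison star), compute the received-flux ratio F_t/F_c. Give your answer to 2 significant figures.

F = L/(4πd²), so F_t/F_c = (L_t/L_c) / (d_t/d_c)²
= 0.442 / (20.0)² = 0.442 / 400.0 = 0.001105.

0.0011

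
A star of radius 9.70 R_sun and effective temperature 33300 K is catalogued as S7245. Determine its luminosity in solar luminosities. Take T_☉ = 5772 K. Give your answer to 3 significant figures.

L/L_☉ = (R/R_☉)² (T/T_☉)⁴ = (9.70)² × (33300/5772)⁴
       = 94.09 × (5.769)⁴ = 94.09 × 1108 = 1.042×10^5.

1.04×10^5 solar luminosities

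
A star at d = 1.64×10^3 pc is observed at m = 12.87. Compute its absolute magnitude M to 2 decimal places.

M = m − 5 log₁₀(d/10 pc) = 12.87 − 5 log₁₀(1.64×10^3/10)
  = 12.87 − 5 × 2.215 = 12.87 − 11.07 = 1.80.

1.80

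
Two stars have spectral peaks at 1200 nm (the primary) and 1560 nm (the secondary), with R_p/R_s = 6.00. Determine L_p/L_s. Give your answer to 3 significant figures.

Wien's law gives T ∝ 1/λ_max, so T_p/T_s = λ_s/λ_p = 1560/1200 = 1.300.
Then L ∝ R²T⁴ gives L_p/L_s = (6.00)² × (1.300)⁴ = 36.00 × 2.856 = 102.8.

103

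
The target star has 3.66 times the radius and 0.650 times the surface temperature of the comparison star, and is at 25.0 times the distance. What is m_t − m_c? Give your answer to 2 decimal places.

L_t/L_c = (3.66)²(0.650)⁴ = 2.391.
F_t/F_c = (L_t/L_c)/(d_t/d_c)² = 2.391/625.0 = 0.003826.
m_t − m_c = −2.5 log₁₀(0.003826) = 6.04.

6.04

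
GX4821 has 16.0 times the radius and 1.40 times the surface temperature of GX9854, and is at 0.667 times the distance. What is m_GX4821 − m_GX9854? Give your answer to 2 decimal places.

L_GX4821/L_GX9854 = (16.0)²(1.40)⁴ = 983.4.
F_GX4821/F_GX9854 = (L_GX4821/L_GX9854)/(d_GX4821/d_GX9854)² = 983.4/0.4449 = 2211.
m_GX4821 − m_GX9854 = −2.5 log₁₀(2211) = -8.36.

-8.36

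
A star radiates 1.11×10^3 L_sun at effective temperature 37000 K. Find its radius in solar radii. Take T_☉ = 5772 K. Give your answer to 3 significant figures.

R/R_☉ = √(L/L_☉) / (T/T_☉)² = √(1.11×10^3) / (6.410)²
       = 33.32 / 41.09 = 0.8108.

0.811 solar radii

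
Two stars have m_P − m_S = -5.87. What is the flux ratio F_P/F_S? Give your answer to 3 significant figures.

F_P/F_S = 10^(−(m_P − m_S)/2.5) = 10^(5.87/2.5) = 10^2.348 = 222.8.

223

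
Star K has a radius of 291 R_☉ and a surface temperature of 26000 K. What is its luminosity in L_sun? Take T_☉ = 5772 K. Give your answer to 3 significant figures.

3.49×10^7 L_sun

L/L_☉ = (R/R_☉)² (T/T_☉)⁴ = (291)² × (26000/5772)⁴
       = 8.468×10^4 × (4.505)⁴ = 8.468×10^4 × 411.7 = 3.486×10^7.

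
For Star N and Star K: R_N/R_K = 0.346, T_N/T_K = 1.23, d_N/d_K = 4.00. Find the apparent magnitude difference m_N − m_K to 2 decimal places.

L_N/L_K = (0.346)²(1.23)⁴ = 0.2740.
F_N/F_K = (L_N/L_K)/(d_N/d_K)² = 0.2740/16.00 = 0.01713.
m_N − m_K = −2.5 log₁₀(0.01713) = 4.42.

4.42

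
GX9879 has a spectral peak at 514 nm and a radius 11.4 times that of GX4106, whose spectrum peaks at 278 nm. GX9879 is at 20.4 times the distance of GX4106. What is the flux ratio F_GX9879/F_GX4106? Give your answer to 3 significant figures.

0.0267

Wien's law: T_GX9879/T_GX4106 = λ_GX4106/λ_GX9879 = 278/514 = 0.5409.
L_GX9879/L_GX4106 = (R_GX9879/R_GX4106)²(T_GX9879/T_GX4106)⁴ = (11.4)²(0.5409)⁴ = 11.12.
F_GX9879/F_GX4106 = (L_GX9879/L_GX4106)/(d_GX9879/d_GX4106)² = 11.12/(20.4)² = 0.02672.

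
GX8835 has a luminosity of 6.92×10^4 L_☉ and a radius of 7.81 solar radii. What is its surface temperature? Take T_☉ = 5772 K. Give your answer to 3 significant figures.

3.35×10^4 K

T/T_☉ = (L/L_☉)^(1/4) / (R/R_☉)^(1/2)
T = 5772 × (6.92×10^4)^(1/4) / √(7.81) = 5772 × 16.22 / 2.795 = 3.350×10^4 K.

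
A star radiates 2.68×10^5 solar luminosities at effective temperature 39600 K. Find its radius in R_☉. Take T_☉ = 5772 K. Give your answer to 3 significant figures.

11.0 R_☉

R/R_☉ = √(L/L_☉) / (T/T_☉)² = √(2.68×10^5) / (6.861)²
       = 517.7 / 47.07 = 11.00.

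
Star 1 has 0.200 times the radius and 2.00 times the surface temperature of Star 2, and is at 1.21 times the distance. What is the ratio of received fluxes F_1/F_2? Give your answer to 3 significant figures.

L_1/L_2 = (R_1/R_2)²(T_1/T_2)⁴ = (0.200)² × (2.00)⁴ = 0.6400.
F_1/F_2 = (L_1/L_2)/(d_1/d_2)² = 0.6400 / (1.21)² = 0.4371.

0.437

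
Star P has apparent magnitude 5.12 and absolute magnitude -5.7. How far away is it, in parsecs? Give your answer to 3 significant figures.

m − M = 5 log₁₀(d/10 pc)
5.12 − (-5.7) = 10.82 = 5 log₁₀(d/10)
d = 10 × 10^(10.82/5) = 10 × 10^2.164 = 1459 pc.

1.46×10^3 pc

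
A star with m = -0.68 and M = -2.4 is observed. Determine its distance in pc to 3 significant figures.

m − M = 5 log₁₀(d/10 pc)
-0.68 − (-2.4) = 1.72 = 5 log₁₀(d/10)
d = 10 × 10^(1.72/5) = 10 × 10^0.344 = 22.08 pc.

22.1 pc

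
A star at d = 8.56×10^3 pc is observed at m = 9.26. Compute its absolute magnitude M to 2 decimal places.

-5.40

M = m − 5 log₁₀(d/10 pc) = 9.26 − 5 log₁₀(8.56×10^3/10)
  = 9.26 − 5 × 2.932 = 9.26 − 14.66 = -5.40.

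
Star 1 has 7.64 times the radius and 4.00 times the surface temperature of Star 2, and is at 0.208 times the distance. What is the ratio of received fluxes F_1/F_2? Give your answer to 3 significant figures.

3.45×10^5

L_1/L_2 = (R_1/R_2)²(T_1/T_2)⁴ = (7.64)² × (4.00)⁴ = 1.494×10^4.
F_1/F_2 = (L_1/L_2)/(d_1/d_2)² = 1.494×10^4 / (0.208)² = 3.454×10^5.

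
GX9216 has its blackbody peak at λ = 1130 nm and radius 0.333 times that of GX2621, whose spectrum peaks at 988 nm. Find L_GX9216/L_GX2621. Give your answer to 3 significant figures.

Wien's law gives T ∝ 1/λ_max, so T_GX9216/T_GX2621 = λ_GX2621/λ_GX9216 = 988/1130 = 0.8743.
Then L ∝ R²T⁴ gives L_GX9216/L_GX2621 = (0.333)² × (0.8743)⁴ = 0.1109 × 0.5844 = 0.06480.

0.0648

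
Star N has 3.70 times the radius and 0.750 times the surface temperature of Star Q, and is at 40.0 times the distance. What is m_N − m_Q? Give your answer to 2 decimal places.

L_N/L_Q = (3.70)²(0.750)⁴ = 4.332.
F_N/F_Q = (L_N/L_Q)/(d_N/d_Q)² = 4.332/1600 = 0.002707.
m_N − m_Q = −2.5 log₁₀(0.002707) = 6.42.

6.42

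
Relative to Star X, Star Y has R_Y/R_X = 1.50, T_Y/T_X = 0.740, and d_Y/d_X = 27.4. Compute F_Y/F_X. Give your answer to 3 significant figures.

8.99×10^-4

L_Y/L_X = (R_Y/R_X)²(T_Y/T_X)⁴ = (1.50)² × (0.740)⁴ = 0.6747.
F_Y/F_X = (L_Y/L_X)/(d_Y/d_X)² = 0.6747 / (27.4)² = 8.987×10^-4.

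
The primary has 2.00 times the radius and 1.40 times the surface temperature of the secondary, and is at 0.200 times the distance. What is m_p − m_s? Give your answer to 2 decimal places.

L_p/L_s = (2.00)²(1.40)⁴ = 15.37.
F_p/F_s = (L_p/L_s)/(d_p/d_s)² = 15.37/0.04000 = 384.2.
m_p − m_s = −2.5 log₁₀(384.2) = -6.46.

-6.46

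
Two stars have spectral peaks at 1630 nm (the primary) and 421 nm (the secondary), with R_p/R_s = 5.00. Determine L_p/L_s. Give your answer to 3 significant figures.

0.111

Wien's law gives T ∝ 1/λ_max, so T_p/T_s = λ_s/λ_p = 421/1630 = 0.2583.
Then L ∝ R²T⁴ gives L_p/L_s = (5.00)² × (0.2583)⁴ = 25.00 × 0.004450 = 0.1113.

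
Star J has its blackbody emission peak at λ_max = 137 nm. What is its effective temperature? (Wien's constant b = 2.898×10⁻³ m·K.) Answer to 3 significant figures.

T = b/λ_max = 2.898×10⁻³ / (137×10⁻⁹) = 2.115×10^4 K.

2.12×10^4 K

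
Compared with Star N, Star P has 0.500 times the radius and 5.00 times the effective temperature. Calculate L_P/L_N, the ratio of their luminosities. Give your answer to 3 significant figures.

From the Stefan–Boltzmann law, L ∝ R²T⁴, so
L_P/L_N = (R_P/R_N)² (T_P/T_N)⁴ = (0.500)² × (5.00)⁴ = 0.2500 × 625.0 = 156.2.

156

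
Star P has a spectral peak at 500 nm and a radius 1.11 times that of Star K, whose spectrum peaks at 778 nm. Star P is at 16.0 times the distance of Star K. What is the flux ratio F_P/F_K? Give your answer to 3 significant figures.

Wien's law: T_P/T_K = λ_K/λ_P = 778/500 = 1.556.
L_P/L_K = (R_P/R_K)²(T_P/T_K)⁴ = (1.11)²(1.556)⁴ = 7.222.
F_P/F_K = (L_P/L_K)/(d_P/d_K)² = 7.222/(16.0)² = 0.02821.

0.0282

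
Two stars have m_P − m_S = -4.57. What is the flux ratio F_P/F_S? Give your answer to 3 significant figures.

F_P/F_S = 10^(−(m_P − m_S)/2.5) = 10^(4.57/2.5) = 10^1.828 = 67.30.

67.3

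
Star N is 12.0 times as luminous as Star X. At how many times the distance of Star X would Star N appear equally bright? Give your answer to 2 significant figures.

3.5

Equal flux requires L_N/d_N² = L_X/d_X², so d_N/d_X = √(L_N/L_X)
= √(12.0) = 3.464.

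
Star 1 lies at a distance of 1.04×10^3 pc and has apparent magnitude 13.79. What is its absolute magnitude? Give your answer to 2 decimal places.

3.70

M = m − 5 log₁₀(d/10 pc) = 13.79 − 5 log₁₀(1.04×10^3/10)
  = 13.79 − 5 × 2.017 = 13.79 − 10.09 = 3.70.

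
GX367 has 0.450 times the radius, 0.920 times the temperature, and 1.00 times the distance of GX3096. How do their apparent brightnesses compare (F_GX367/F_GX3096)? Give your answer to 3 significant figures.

L_GX367/L_GX3096 = (R_GX367/R_GX3096)²(T_GX367/T_GX3096)⁴ = (0.450)² × (0.920)⁴ = 0.1451.
F_GX367/F_GX3096 = (L_GX367/L_GX3096)/(d_GX367/d_GX3096)² = 0.1451 / (1.00)² = 0.1451.

0.145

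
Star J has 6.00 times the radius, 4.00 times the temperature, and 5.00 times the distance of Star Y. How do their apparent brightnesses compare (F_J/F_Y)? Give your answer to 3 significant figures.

369

L_J/L_Y = (R_J/R_Y)²(T_J/T_Y)⁴ = (6.00)² × (4.00)⁴ = 9216.
F_J/F_Y = (L_J/L_Y)/(d_J/d_Y)² = 9216 / (5.00)² = 368.6.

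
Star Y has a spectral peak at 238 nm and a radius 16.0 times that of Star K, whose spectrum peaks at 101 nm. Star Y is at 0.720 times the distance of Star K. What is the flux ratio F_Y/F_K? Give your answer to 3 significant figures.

16.0

Wien's law: T_Y/T_K = λ_K/λ_Y = 101/238 = 0.4244.
L_Y/L_K = (R_Y/R_K)²(T_Y/T_K)⁴ = (16.0)²(0.4244)⁴ = 8.303.
F_Y/F_K = (L_Y/L_K)/(d_Y/d_K)² = 8.303/(0.720)² = 16.02.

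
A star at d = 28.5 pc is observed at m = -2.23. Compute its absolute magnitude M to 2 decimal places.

M = m − 5 log₁₀(d/10 pc) = -2.23 − 5 log₁₀(28.5/10)
  = -2.23 − 5 × 0.455 = -2.23 − 2.27 = -4.50.

-4.50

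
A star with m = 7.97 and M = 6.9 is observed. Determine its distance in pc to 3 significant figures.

m − M = 5 log₁₀(d/10 pc)
7.97 − (6.9) = 1.07 = 5 log₁₀(d/10)
d = 10 × 10^(1.07/5) = 10 × 10^0.214 = 16.37 pc.

16.4 pc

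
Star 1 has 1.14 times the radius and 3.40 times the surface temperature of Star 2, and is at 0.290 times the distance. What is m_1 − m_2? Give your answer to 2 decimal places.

-8.29

L_1/L_2 = (1.14)²(3.40)⁴ = 173.7.
F_1/F_2 = (L_1/L_2)/(d_1/d_2)² = 173.7/0.08410 = 2065.
m_1 − m_2 = −2.5 log₁₀(2065) = -8.29.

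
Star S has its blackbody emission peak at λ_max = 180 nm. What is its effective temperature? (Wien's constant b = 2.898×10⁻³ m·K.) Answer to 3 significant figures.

1.61×10^4 K

T = b/λ_max = 2.898×10⁻³ / (180×10⁻⁹) = 1.610×10^4 K.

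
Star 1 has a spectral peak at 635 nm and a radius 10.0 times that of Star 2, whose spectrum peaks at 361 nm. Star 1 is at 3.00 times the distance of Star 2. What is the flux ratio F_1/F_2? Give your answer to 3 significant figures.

1.16

Wien's law: T_1/T_2 = λ_2/λ_1 = 361/635 = 0.5685.
L_1/L_2 = (R_1/R_2)²(T_1/T_2)⁴ = (10.0)²(0.5685)⁴ = 10.45.
F_1/F_2 = (L_1/L_2)/(d_1/d_2)² = 10.45/(3.00)² = 1.161.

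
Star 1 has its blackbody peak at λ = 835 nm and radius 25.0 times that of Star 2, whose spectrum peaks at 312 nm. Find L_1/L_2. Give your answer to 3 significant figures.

Wien's law gives T ∝ 1/λ_max, so T_1/T_2 = λ_2/λ_1 = 312/835 = 0.3737.
Then L ∝ R²T⁴ gives L_1/L_2 = (25.0)² × (0.3737)⁴ = 625.0 × 0.01949 = 12.18.

12.2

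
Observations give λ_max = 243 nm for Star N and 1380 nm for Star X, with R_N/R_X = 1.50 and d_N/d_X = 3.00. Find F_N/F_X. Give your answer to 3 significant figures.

Wien's law: T_N/T_X = λ_X/λ_N = 1380/243 = 5.679.
L_N/L_X = (R_N/R_X)²(T_N/T_X)⁴ = (1.50)²(5.679)⁴ = 2340.
F_N/F_X = (L_N/L_X)/(d_N/d_X)² = 2340/(3.00)² = 260.0.

260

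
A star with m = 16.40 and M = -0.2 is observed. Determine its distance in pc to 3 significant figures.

m − M = 5 log₁₀(d/10 pc)
16.40 − (-0.2) = 16.60 = 5 log₁₀(d/10)
d = 10 × 10^(16.60/5) = 10 × 10^3.320 = 2.089×10^4 pc.

2.09×10^4 pc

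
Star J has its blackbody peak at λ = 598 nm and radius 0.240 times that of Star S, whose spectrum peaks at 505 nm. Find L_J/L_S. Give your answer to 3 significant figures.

Wien's law gives T ∝ 1/λ_max, so T_J/T_S = λ_S/λ_J = 505/598 = 0.8445.
Then L ∝ R²T⁴ gives L_J/L_S = (0.240)² × (0.8445)⁴ = 0.05760 × 0.5086 = 0.02929.

0.0293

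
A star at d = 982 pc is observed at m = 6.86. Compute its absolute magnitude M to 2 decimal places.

-3.10

M = m − 5 log₁₀(d/10 pc) = 6.86 − 5 log₁₀(982/10)
  = 6.86 − 5 × 1.992 = 6.86 − 9.96 = -3.10.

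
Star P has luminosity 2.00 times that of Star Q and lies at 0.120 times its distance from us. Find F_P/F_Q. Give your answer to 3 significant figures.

139

F = L/(4πd²), so F_P/F_Q = (L_P/L_Q) / (d_P/d_Q)²
= 2.00 / (0.120)² = 2.00 / 0.01440 = 138.9.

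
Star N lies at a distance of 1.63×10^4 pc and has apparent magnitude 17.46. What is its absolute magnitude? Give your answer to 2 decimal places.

1.40

M = m − 5 log₁₀(d/10 pc) = 17.46 − 5 log₁₀(1.63×10^4/10)
  = 17.46 − 5 × 3.212 = 17.46 − 16.06 = 1.40.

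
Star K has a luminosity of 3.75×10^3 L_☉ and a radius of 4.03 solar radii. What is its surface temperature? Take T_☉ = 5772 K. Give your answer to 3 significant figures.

2.25×10^4 K

T/T_☉ = (L/L_☉)^(1/4) / (R/R_☉)^(1/2)
T = 5772 × (3.75×10^3)^(1/4) / √(4.03) = 5772 × 7.825 / 2.007 = 2.250×10^4 K.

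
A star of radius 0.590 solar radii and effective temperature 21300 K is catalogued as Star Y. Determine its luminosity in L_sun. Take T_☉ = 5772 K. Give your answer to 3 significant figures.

L/L_☉ = (R/R_☉)² (T/T_☉)⁴ = (0.590)² × (21300/5772)⁴
       = 0.3481 × (3.690)⁴ = 0.3481 × 185.4 = 64.55.

64.6 L_sun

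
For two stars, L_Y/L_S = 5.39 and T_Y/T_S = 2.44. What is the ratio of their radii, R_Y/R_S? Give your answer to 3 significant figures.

L ∝ R²T⁴ gives R ∝ √L / T², so
R_Y/R_S = √(5.39) / (2.44)² = 2.322 / 5.954 = 0.3900.

0.390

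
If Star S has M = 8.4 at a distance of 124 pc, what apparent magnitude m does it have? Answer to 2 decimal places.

m = M + 5 log₁₀(d/10 pc) = 8.4 + 5 log₁₀(124/10)
  = 8.4 + 5 × 1.093 = 8.4 + 5.47 = 13.87.

13.87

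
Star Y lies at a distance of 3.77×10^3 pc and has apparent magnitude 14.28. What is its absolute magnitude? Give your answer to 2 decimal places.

M = m − 5 log₁₀(d/10 pc) = 14.28 − 5 log₁₀(3.77×10^3/10)
  = 14.28 − 5 × 2.576 = 14.28 − 12.88 = 1.40.

1.40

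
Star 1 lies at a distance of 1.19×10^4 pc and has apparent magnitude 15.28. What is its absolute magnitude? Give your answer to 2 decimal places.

M = m − 5 log₁₀(d/10 pc) = 15.28 − 5 log₁₀(1.19×10^4/10)
  = 15.28 − 5 × 3.076 = 15.28 − 15.38 = -0.10.

-0.10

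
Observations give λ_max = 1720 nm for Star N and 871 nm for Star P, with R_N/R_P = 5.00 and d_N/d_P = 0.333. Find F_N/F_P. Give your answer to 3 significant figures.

Wien's law: T_N/T_P = λ_P/λ_N = 871/1720 = 0.5064.
L_N/L_P = (R_N/R_P)²(T_N/T_P)⁴ = (5.00)²(0.5064)⁴ = 1.644.
F_N/F_P = (L_N/L_P)/(d_N/d_P)² = 1.644/(0.333)² = 14.83.

14.8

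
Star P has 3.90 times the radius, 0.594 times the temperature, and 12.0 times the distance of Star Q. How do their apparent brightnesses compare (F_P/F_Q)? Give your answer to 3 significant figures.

0.0131

L_P/L_Q = (R_P/R_Q)²(T_P/T_Q)⁴ = (3.90)² × (0.594)⁴ = 1.894.
F_P/F_Q = (L_P/L_Q)/(d_P/d_Q)² = 1.894 / (12.0)² = 0.01315.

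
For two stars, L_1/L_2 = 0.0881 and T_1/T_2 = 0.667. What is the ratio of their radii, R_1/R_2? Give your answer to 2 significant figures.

0.67

L ∝ R²T⁴ gives R ∝ √L / T², so
R_1/R_2 = √(0.0881) / (0.667)² = 0.2968 / 0.4449 = 0.6672.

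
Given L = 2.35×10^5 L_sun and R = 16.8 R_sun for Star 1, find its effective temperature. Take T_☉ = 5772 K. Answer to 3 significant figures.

T/T_☉ = (L/L_☉)^(1/4) / (R/R_☉)^(1/2)
T = 5772 × (2.35×10^5)^(1/4) / √(16.8) = 5772 × 22.02 / 4.099 = 3.101×10^4 K.

3.10×10^4 K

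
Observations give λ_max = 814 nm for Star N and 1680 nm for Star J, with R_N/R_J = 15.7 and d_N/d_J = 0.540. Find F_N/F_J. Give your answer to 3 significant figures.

Wien's law: T_N/T_J = λ_J/λ_N = 1680/814 = 2.064.
L_N/L_J = (R_N/R_J)²(T_N/T_J)⁴ = (15.7)²(2.064)⁴ = 4472.
F_N/F_J = (L_N/L_J)/(d_N/d_J)² = 4472/(0.540)² = 1.534×10^4.

1.53×10^4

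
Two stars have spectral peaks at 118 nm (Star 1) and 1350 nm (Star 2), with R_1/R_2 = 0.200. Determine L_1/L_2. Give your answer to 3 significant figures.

685

Wien's law gives T ∝ 1/λ_max, so T_1/T_2 = λ_2/λ_1 = 1350/118 = 11.44.
Then L ∝ R²T⁴ gives L_1/L_2 = (0.200)² × (11.44)⁴ = 0.04000 × 1.713×10^4 = 685.3.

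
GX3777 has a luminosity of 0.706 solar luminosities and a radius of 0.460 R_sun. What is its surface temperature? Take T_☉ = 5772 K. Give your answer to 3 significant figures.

T/T_☉ = (L/L_☉)^(1/4) / (R/R_☉)^(1/2)
T = 5772 × (0.706)^(1/4) / √(0.460) = 5772 × 0.9166 / 0.6782 = 7801 K.

7.80×10^3 K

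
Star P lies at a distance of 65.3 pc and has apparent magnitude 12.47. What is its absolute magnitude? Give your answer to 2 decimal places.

8.40

M = m − 5 log₁₀(d/10 pc) = 12.47 − 5 log₁₀(65.3/10)
  = 12.47 − 5 × 0.815 = 12.47 − 4.07 = 8.40.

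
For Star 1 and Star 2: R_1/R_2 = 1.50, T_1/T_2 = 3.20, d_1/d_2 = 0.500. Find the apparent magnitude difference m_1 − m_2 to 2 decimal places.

L_1/L_2 = (1.50)²(3.20)⁴ = 235.9.
F_1/F_2 = (L_1/L_2)/(d_1/d_2)² = 235.9/0.2500 = 943.7.
m_1 − m_2 = −2.5 log₁₀(943.7) = -7.44.

-7.44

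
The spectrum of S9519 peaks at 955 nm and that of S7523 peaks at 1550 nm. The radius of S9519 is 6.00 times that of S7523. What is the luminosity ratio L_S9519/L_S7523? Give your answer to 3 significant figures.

Wien's law gives T ∝ 1/λ_max, so T_S9519/T_S7523 = λ_S7523/λ_S9519 = 1550/955 = 1.623.
Then L ∝ R²T⁴ gives L_S9519/L_S7523 = (6.00)² × (1.623)⁴ = 36.00 × 6.939 = 249.8.

250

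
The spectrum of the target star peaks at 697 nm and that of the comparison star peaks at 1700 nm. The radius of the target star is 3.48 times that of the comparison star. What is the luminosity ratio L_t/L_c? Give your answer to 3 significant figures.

Wien's law gives T ∝ 1/λ_max, so T_t/T_c = λ_c/λ_t = 1700/697 = 2.439.
Then L ∝ R²T⁴ gives L_t/L_c = (3.48)² × (2.439)⁴ = 12.11 × 35.39 = 428.6.

429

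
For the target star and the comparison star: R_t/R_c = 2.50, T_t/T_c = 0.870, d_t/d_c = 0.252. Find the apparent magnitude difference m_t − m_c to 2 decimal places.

-4.38

L_t/L_c = (2.50)²(0.870)⁴ = 3.581.
F_t/F_c = (L_t/L_c)/(d_t/d_c)² = 3.581/0.06350 = 56.38.
m_t − m_c = −2.5 log₁₀(56.38) = -4.38.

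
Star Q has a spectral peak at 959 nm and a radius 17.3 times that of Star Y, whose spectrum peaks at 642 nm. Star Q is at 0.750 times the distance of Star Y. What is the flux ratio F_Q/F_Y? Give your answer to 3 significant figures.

Wien's law: T_Q/T_Y = λ_Y/λ_Q = 642/959 = 0.6694.
L_Q/L_Y = (R_Q/R_Y)²(T_Q/T_Y)⁴ = (17.3)²(0.6694)⁴ = 60.11.
F_Q/F_Y = (L_Q/L_Y)/(d_Q/d_Y)² = 60.11/(0.750)² = 106.9.

107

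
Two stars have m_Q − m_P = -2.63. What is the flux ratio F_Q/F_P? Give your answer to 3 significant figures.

11.3

F_Q/F_P = 10^(−(m_Q − m_P)/2.5) = 10^(2.63/2.5) = 10^1.052 = 11.27.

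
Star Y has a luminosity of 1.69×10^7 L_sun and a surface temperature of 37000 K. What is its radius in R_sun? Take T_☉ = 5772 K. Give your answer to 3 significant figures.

100 R_sun

R/R_☉ = √(L/L_☉) / (T/T_☉)² = √(1.69×10^7) / (6.410)²
       = 4111 / 41.09 = 100.0.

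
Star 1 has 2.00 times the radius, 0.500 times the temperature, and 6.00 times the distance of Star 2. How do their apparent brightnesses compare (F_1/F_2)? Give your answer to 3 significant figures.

L_1/L_2 = (R_1/R_2)²(T_1/T_2)⁴ = (2.00)² × (0.500)⁴ = 0.2500.
F_1/F_2 = (L_1/L_2)/(d_1/d_2)² = 0.2500 / (6.00)² = 0.006944.

0.00694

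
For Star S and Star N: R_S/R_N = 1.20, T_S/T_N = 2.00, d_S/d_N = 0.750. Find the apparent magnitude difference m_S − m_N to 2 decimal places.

L_S/L_N = (1.20)²(2.00)⁴ = 23.04.
F_S/F_N = (L_S/L_N)/(d_S/d_N)² = 23.04/0.5625 = 40.96.
m_S − m_N = −2.5 log₁₀(40.96) = -4.03.

-4.03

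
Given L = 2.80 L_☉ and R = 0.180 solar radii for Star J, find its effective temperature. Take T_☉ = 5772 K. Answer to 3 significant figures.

1.76×10^4 K

T/T_☉ = (L/L_☉)^(1/4) / (R/R_☉)^(1/2)
T = 5772 × (2.80)^(1/4) / √(0.180) = 5772 × 1.294 / 0.4243 = 1.760×10^4 K.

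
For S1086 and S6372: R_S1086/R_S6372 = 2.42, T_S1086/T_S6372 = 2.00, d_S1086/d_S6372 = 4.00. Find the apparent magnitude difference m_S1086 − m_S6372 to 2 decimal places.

-1.92

L_S1086/L_S6372 = (2.42)²(2.00)⁴ = 93.70.
F_S1086/F_S6372 = (L_S1086/L_S6372)/(d_S1086/d_S6372)² = 93.70/16.00 = 5.856.
m_S1086 − m_S6372 = −2.5 log₁₀(5.856) = -1.92.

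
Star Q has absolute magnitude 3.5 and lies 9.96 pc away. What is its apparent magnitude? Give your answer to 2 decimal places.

m = M + 5 log₁₀(d/10 pc) = 3.5 + 5 log₁₀(9.96/10)
  = 3.5 + 5 × -0.002 = 3.5 + -0.01 = 3.49.

3.49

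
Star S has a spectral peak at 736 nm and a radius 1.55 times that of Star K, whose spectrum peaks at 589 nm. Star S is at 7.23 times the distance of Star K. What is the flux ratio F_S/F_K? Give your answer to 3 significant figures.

Wien's law: T_S/T_K = λ_K/λ_S = 589/736 = 0.8003.
L_S/L_K = (R_S/R_K)²(T_S/T_K)⁴ = (1.55)²(0.8003)⁴ = 0.9854.
F_S/F_K = (L_S/L_K)/(d_S/d_K)² = 0.9854/(7.23)² = 0.01885.

0.0189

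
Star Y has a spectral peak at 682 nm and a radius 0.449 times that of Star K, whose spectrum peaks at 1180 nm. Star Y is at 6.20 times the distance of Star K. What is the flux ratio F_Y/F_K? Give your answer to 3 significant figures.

Wien's law: T_Y/T_K = λ_K/λ_Y = 1180/682 = 1.730.
L_Y/L_K = (R_Y/R_K)²(T_Y/T_K)⁴ = (0.449)²(1.730)⁴ = 1.807.
F_Y/F_K = (L_Y/L_K)/(d_Y/d_K)² = 1.807/(6.20)² = 0.04700.

0.0470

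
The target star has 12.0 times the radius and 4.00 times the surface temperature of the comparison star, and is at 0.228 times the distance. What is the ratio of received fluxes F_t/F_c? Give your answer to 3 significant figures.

7.09×10^5

L_t/L_c = (R_t/R_c)²(T_t/T_c)⁴ = (12.0)² × (4.00)⁴ = 3.686×10^4.
F_t/F_c = (L_t/L_c)/(d_t/d_c)² = 3.686×10^4 / (0.228)² = 7.091×10^5.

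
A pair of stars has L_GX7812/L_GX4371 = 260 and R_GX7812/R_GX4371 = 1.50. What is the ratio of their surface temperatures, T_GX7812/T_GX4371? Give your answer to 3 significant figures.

L ∝ R²T⁴ gives T ∝ (L/R²)^(1/4), so
T_GX7812/T_GX4371 = (260 / 1.50²)^(1/4) = (115.6)^(1/4) = 3.279.

3.28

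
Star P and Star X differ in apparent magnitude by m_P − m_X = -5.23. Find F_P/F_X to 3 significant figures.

124

F_P/F_X = 10^(−(m_P − m_X)/2.5) = 10^(5.23/2.5) = 10^2.092 = 123.6.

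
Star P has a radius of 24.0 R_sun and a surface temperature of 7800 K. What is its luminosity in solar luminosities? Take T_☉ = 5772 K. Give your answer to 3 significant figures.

L/L_☉ = (R/R_☉)² (T/T_☉)⁴ = (24.0)² × (7800/5772)⁴
       = 576.0 × (1.351)⁴ = 576.0 × 3.335 = 1921.

1.92×10^3 solar luminosities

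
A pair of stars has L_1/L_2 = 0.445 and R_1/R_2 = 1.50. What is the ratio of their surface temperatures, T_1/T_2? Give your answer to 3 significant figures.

L ∝ R²T⁴ gives T ∝ (L/R²)^(1/4), so
T_1/T_2 = (0.445 / 1.50²)^(1/4) = (0.1978)^(1/4) = 0.6669.

0.667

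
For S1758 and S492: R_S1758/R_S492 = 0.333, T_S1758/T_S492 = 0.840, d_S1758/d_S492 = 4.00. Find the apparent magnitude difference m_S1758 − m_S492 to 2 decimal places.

L_S1758/L_S492 = (0.333)²(0.840)⁴ = 0.05521.
F_S1758/F_S492 = (L_S1758/L_S492)/(d_S1758/d_S492)² = 0.05521/16.00 = 0.003451.
m_S1758 − m_S492 = −2.5 log₁₀(0.003451) = 6.16.

6.16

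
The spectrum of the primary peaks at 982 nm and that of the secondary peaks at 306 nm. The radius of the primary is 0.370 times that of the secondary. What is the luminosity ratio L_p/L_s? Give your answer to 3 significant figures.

0.00129

Wien's law gives T ∝ 1/λ_max, so T_p/T_s = λ_s/λ_p = 306/982 = 0.3116.
Then L ∝ R²T⁴ gives L_p/L_s = (0.370)² × (0.3116)⁴ = 0.1369 × 0.009428 = 0.001291.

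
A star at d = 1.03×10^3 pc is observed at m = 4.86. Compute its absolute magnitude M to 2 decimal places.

-5.20

M = m − 5 log₁₀(d/10 pc) = 4.86 − 5 log₁₀(1.03×10^3/10)
  = 4.86 − 5 × 2.013 = 4.86 − 10.06 = -5.20.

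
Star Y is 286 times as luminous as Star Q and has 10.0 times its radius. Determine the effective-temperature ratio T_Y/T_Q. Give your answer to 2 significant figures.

L ∝ R²T⁴ gives T ∝ (L/R²)^(1/4), so
T_Y/T_Q = (286 / 10.0²)^(1/4) = (2.860)^(1/4) = 1.300.

1.3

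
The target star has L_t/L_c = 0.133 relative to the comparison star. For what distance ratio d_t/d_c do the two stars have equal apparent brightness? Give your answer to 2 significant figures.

0.36

Equal flux requires L_t/d_t² = L_c/d_c², so d_t/d_c = √(L_t/L_c)
= √(0.133) = 0.3647.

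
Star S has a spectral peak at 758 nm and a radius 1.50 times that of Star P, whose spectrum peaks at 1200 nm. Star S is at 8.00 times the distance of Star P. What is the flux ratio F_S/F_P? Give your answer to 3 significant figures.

Wien's law: T_S/T_P = λ_P/λ_S = 1200/758 = 1.583.
L_S/L_P = (R_S/R_P)²(T_S/T_P)⁴ = (1.50)²(1.583)⁴ = 14.13.
F_S/F_P = (L_S/L_P)/(d_S/d_P)² = 14.13/(8.00)² = 0.2208.

0.221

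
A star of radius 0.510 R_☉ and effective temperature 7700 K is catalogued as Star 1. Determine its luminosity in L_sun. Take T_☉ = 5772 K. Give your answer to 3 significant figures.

0.824 L_sun

L/L_☉ = (R/R_☉)² (T/T_☉)⁴ = (0.510)² × (7700/5772)⁴
       = 0.2601 × (1.334)⁴ = 0.2601 × 3.167 = 0.8238.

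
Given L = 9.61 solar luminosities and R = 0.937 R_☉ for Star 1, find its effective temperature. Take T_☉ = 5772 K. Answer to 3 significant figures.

1.05×10^4 K

T/T_☉ = (L/L_☉)^(1/4) / (R/R_☉)^(1/2)
T = 5772 × (9.61)^(1/4) / √(0.937) = 5772 × 1.761 / 0.9680 = 1.050×10^4 K.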